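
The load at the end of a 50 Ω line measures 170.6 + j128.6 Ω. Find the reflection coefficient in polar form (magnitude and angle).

Γ = (Z_L − Z_0)/(Z_L + Z_0) = (120.6 + j128.6)/(220.6 + j128.6)
|Γ| = 176/255 = 0.69

Γ ≈ 0.69 ∠ 16.6°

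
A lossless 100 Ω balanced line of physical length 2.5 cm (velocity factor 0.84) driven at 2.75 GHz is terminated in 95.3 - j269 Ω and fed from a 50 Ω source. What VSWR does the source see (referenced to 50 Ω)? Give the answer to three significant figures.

λ = v/f = 0.84·c / 2.75 GHz = 0.0916 m
βl = 2π·l/λ = 2π × 0.273 = 98.2°
tan(βl) = -6.93
Z_in = Z_0·(Z_L + jZ_0·tanβl)/(Z_0 + jZ_L·tanβl) = 13.2 + j49.6 Ω
Γ_s = (Z_in − Z_s)/(Z_in + Z_s) = (-36.8 + j49.6)/(63.2 + j49.6), |Γ_s| = 0.769
VSWR = (1 + |Γ_s|)/(1 − |Γ_s|)

VSWR ≈ 7.67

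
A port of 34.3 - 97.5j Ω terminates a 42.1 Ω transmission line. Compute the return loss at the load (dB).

RL ≈ 2.05 dB

Γ = (-7.8 − j97.5)/(76.4 − j97.5), |Γ| = 0.79
RL = −20·log₁₀|Γ| = −20·log₁₀(0.79)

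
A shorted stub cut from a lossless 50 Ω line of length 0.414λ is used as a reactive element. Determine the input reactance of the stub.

X_in ≈ -30 Ω (capacitive)

βl = 2π × 0.414 = 149°
tan(βl) = -0.6
For a shorted stub, Z_in = jZ_0·tan(βl)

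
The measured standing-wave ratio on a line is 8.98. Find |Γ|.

|Γ| ≈ 0.8

|Γ| = (S − 1)/(S + 1) = (8.98 − 1)/(8.98 + 1) = 7.98/9.98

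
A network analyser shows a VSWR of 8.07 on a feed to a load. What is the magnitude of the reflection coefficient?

|Γ| ≈ 0.779

|Γ| = (S − 1)/(S + 1) = (8.07 − 1)/(8.07 + 1) = 7.07/9.07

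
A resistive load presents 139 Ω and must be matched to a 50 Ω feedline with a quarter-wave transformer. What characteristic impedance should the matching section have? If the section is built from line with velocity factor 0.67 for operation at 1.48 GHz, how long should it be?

Z_qwt ≈ 83.4 Ω; length ≈ 3.4 cm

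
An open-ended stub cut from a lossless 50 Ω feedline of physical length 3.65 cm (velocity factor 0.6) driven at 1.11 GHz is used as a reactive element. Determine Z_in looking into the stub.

λ = v/f = 0.6·c / 1.11 GHz = 0.162 m
βl = 2π·l/λ = 2π × 0.225 = 81°
tan(βl) = 6.34
For an open-ended stub, Z_in = −jZ_0·cot(βl) = −jZ_0/tan(βl)

Z_in ≈ −j7.89 Ω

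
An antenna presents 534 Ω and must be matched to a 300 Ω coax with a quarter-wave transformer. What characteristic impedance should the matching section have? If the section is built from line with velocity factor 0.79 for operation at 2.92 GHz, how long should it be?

Z_qwt ≈ 400 Ω; length ≈ 2.03 cm

Z_qwt = √(Z_0·R_L) = √(300 × 534) = √160200
λ = 0.79·c/f = 0.0812 m, so l = λ/4 = 0.0203 m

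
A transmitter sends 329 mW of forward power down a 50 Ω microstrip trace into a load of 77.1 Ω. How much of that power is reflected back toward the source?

P_reflected ≈ 15 mW

Γ = (77.1 − 50)/(77.1 + 50) = 0.213
|Γ|² = 0.0455
P_refl = |Γ|²·P_inc = 15 mW, P_del = (1 − |Γ|²)·P_inc = 314 mW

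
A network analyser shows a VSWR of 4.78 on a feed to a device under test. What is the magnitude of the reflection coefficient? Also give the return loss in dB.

|Γ| = (S − 1)/(S + 1) = (4.78 − 1)/(4.78 + 1) = 3.78/5.78
RL = −20·log₁₀|Γ| = −20·log₁₀(0.654)

|Γ| ≈ 0.654; return loss ≈ 3.69 dB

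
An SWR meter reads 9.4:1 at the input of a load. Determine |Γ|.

|Γ| = (S − 1)/(S + 1) = (9.4 − 1)/(9.4 + 1) = 8.4/10.4

|Γ| ≈ 0.808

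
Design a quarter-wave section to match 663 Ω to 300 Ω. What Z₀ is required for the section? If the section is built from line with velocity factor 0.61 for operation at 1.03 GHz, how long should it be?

Z_qwt = √(Z_0·R_L) = √(300 × 663) = √198900
λ = 0.61·c/f = 0.178 m, so l = λ/4 = 0.0444 m

Z_qwt ≈ 446 Ω; length ≈ 4.44 cm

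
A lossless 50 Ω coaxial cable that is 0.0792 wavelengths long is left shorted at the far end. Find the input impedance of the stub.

βl = 2π × 0.0792 = 28.5°
tan(βl) = 0.543
For a shorted stub, Z_in = jZ_0·tan(βl)

Z_in ≈ +j27.2 Ω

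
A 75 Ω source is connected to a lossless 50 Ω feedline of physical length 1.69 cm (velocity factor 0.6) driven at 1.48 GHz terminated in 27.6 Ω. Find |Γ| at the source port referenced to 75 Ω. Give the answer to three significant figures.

λ = v/f = 0.6·c / 1.48 GHz = 0.122 m
βl = 2π·l/λ = 2π × 0.139 = 50°
tan(βl) = 1.19
Z_in = Z_0·(Z_L + jZ_0·tanβl)/(Z_0 + jZ_L·tanβl) = 46.6 + j28.9 Ω
Γ_s = (Z_in − Z_s)/(Z_in + Z_s) = (-28.4 + j28.9)/(122 + j28.9), |Γ_s| = 0.324

|Γ| ≈ 0.324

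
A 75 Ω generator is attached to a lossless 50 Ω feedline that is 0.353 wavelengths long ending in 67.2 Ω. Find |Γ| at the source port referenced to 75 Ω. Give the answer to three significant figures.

βl = 2π × 0.353 = 127°
tan(βl) = -1.32
Z_in = Z_0·(Z_L + jZ_0·tanβl)/(Z_0 + jZ_L·tanβl) = 44.4 + j12.8 Ω
Γ_s = (Z_in − Z_s)/(Z_in + Z_s) = (-30.6 + j12.8)/(119 + j12.8), |Γ_s| = 0.276

|Γ| ≈ 0.276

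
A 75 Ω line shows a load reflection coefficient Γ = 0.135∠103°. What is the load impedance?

Z_L ≈ 68.2 + j18.3 Ω

Z_L = Z_0·(1 + Γ)/(1 − Γ) = 75·(0.97 + j0.132)/(1.03 − j0.132)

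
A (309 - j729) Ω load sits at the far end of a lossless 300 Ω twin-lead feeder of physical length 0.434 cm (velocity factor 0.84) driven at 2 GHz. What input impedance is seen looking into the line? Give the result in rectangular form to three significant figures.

Z_in ≈ 135 − j452 Ω

λ = v/f = 0.84·c / 2 GHz = 0.126 m
βl = 2π·l/λ = 2π × 0.0344 = 12.4°
tan(βl) = tan(12.4°) = 0.22
Z_in = Z_0·(Z_L + jZ_0·tanβl)/(Z_0 + jZ_L·tanβl)
     = 300·(309 − j663)/(460 + j67.9)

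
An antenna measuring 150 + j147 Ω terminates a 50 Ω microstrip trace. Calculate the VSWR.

VSWR ≈ 6.05

Γ = (Z_L − Z_0)/(Z_L + Z_0) = (100 + j147)/(200 + j147)
|Γ| = 178/248 = 0.716
VSWR = (1 + |Γ|)/(1 − |Γ|) = 1.72/0.284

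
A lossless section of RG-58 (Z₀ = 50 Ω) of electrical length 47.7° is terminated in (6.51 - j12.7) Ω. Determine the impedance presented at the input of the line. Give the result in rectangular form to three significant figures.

tan(βl) = tan(47.7°) = 1.1
Z_in = Z_0·(Z_L + jZ_0·tanβl)/(Z_0 + jZ_L·tanβl)
     = 50·(6.51 + j42.2)/(64 + j7.15)

Z_in ≈ 8.68 + j32.1 Ω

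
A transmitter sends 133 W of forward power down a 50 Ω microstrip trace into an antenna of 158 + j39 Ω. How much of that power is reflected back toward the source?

|Γ| = |(108 + j39)/(208 + j39)| = 0.543
|Γ|² = 0.294
P_refl = |Γ|²·P_inc = 39.2 W, P_del = (1 − |Γ|²)·P_inc = 93.8 W

P_reflected ≈ 39.2 W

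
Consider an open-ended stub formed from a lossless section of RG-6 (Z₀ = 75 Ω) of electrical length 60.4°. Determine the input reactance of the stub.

X_in ≈ -42.6 Ω (capacitive)

tan(βl) = 1.76
For an open-ended stub, Z_in = −jZ_0·cot(βl) = −jZ_0/tan(βl)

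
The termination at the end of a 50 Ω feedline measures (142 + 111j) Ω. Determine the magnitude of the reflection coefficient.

|Γ| ≈ 0.65

Γ = (Z_L − Z_0)/(Z_L + Z_0) = (92 + j111)/(192 + j111)
|Γ| = 144/222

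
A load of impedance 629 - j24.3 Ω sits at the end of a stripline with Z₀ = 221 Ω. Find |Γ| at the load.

Γ = (Z_L − Z_0)/(Z_L + Z_0) = (408 − j24.3)/(850 − j24.3)
|Γ| = 409/850

|Γ| ≈ 0.481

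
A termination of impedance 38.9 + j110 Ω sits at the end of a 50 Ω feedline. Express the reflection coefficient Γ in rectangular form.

Γ = (Z_L − Z_0)/(Z_L + Z_0) = (-11.1 + j110)/(88.9 + j110)

Γ ≈ 0.556 + j0.55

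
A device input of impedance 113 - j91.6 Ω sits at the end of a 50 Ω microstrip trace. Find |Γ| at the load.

Γ = (Z_L − Z_0)/(Z_L + Z_0) = (63 − j91.6)/(163 − j91.6)
|Γ| = 111/187

|Γ| ≈ 0.595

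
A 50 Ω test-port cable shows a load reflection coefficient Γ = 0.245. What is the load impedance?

Z_L = Z_0·(1 + Γ)/(1 − Γ) = 50·(1.25)/(0.755)

Z_L ≈ 82.5 Ω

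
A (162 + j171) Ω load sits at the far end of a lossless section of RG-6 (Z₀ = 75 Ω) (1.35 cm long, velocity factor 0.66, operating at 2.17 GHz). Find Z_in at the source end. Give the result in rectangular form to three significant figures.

λ = v/f = 0.66·c / 2.17 GHz = 0.0912 m
βl = 2π·l/λ = 2π × 0.148 = 53.3°
tan(βl) = tan(53.3°) = 1.34
Z_in = Z_0·(Z_L + jZ_0·tanβl)/(Z_0 + jZ_L·tanβl)
     = 75·(162 + j271)/(-154 + j217)

Z_in ≈ 35.9 − j81.5 Ω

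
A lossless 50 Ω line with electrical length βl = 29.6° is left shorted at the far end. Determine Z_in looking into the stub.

tan(βl) = 0.568
For a shorted stub, Z_in = jZ_0·tan(βl)

Z_in ≈ +j28.4 Ω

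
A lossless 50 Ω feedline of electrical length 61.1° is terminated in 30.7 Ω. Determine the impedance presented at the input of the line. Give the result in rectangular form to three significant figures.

Z_in ≈ 58.8 + j25.2 Ω

tan(βl) = tan(61.1°) = 1.81
Z_in = Z_0·(Z_L + jZ_0·tanβl)/(Z_0 + jZ_L·tanβl)
     = 50·(30.7 + j90.6)/(50 + j55.6)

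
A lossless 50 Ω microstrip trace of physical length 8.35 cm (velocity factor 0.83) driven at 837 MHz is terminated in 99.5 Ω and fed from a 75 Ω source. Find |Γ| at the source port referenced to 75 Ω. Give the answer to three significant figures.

|Γ| ≈ 0.492

λ = v/f = 0.83·c / 837 MHz = 0.297 m
βl = 2π·l/λ = 2π × 0.281 = 101°
tan(βl) = -5.12
Z_in = Z_0·(Z_L + jZ_0·tanβl)/(Z_0 + jZ_L·tanβl) = 25.8 + j7.23 Ω
Γ_s = (Z_in − Z_s)/(Z_in + Z_s) = (-49.2 + j7.23)/(101 + j7.23), |Γ_s| = 0.492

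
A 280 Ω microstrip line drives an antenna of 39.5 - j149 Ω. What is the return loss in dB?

Γ = (-240.5 − j149)/(319.5 − j149), |Γ| = 0.803
RL = −20·log₁₀|Γ| = −20·log₁₀(0.803)

RL ≈ 1.91 dB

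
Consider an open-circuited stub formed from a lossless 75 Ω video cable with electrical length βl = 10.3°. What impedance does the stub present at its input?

Z_in ≈ −j413 Ω

tan(βl) = 0.182
For an open-circuited stub, Z_in = −jZ_0·cot(βl) = −jZ_0/tan(βl)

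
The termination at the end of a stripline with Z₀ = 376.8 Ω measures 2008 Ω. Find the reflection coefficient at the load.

Γ = 0.684

Γ = (Z_L − Z_0)/(Z_L + Z_0) = (2008 − 376.8)/(2008 + 376.8) = 1631/2385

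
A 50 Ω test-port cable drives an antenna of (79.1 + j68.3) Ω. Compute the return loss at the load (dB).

RL ≈ 5.88 dB

Γ = (29.1 + j68.3)/(129.1 + j68.3), |Γ| = 0.508
RL = −20·log₁₀|Γ| = −20·log₁₀(0.508)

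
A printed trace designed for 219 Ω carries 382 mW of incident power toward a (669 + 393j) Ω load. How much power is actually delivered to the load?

|Γ| = |(450 + j393)/(888 + j393)| = 0.615
|Γ|² = 0.379
P_refl = |Γ|²·P_inc = 145 mW, P_del = (1 − |Γ|²)·P_inc = 237 mW

P_delivered ≈ 237 mW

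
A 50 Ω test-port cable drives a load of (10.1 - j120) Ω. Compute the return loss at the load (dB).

Γ = (-39.9 − j120)/(60.1 − j120), |Γ| = 0.942
RL = −20·log₁₀|Γ| = −20·log₁₀(0.942)

RL ≈ 0.517 dB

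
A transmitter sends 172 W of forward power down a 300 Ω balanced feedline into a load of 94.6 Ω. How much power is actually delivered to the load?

Γ = (94.6 − 300)/(94.6 + 300) = -0.521
|Γ|² = 0.271
P_refl = |Γ|²·P_inc = 46.6 W, P_del = (1 − |Γ|²)·P_inc = 125 W

P_delivered ≈ 125 W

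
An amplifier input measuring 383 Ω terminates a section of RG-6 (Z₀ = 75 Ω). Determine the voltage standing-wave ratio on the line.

For a purely resistive load, VSWR = R_L/Z_0 or Z_0/R_L (whichever > 1) = 383/75

VSWR ≈ 5.11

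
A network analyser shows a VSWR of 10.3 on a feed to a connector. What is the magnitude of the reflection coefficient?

|Γ| ≈ 0.823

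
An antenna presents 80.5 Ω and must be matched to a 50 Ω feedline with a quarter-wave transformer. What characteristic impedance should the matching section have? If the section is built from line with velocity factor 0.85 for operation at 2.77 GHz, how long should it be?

Z_qwt ≈ 63.4 Ω; length ≈ 2.3 cm

Z_qwt = √(Z_0·R_L) = √(50 × 80.5) = √4025
λ = 0.85·c/f = 0.0921 m, so l = λ/4 = 0.023 m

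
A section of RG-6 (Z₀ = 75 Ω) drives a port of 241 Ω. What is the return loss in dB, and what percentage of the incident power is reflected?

Γ = (241 − 75)/(241 + 75) = 0.525
RL = −20·log₁₀(0.525) = 5.59 dB
P_refl/P_inc = |Γ|² = 0.276

RL ≈ 5.59 dB; 27.6% of incident power reflected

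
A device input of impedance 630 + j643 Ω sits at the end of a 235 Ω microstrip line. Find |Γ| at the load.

|Γ| ≈ 0.7

Γ = (Z_L − Z_0)/(Z_L + Z_0) = (395 + j643)/(865 + j643)
|Γ| = 755/1080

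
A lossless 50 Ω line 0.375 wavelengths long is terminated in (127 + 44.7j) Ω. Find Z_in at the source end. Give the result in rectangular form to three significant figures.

βl = 2π × 0.375 = 135°
tan(βl) = tan(135°) = -1
Z_in = Z_0·(Z_L + jZ_0·tanβl)/(Z_0 + jZ_L·tanβl)
     = 50·(127 − j5.3)/(94.7 − j127)

Z_in ≈ 25.3 + j31.1 Ω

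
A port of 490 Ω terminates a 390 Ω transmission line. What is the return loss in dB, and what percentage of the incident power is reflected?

Γ = (490 − 390)/(490 + 390) = 0.114
RL = −20·log₁₀(0.114) = 18.9 dB
P_refl/P_inc = |Γ|² = 0.0129

RL ≈ 18.9 dB; 1.29% of incident power reflected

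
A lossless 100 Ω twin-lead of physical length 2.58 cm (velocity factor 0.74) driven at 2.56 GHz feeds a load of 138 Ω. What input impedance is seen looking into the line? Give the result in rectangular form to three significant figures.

Z_in ≈ 75.6 + j13.9 Ω

λ = v/f = 0.74·c / 2.56 GHz = 0.0867 m
βl = 2π·l/λ = 2π × 0.298 = 107°
tan(βl) = tan(107°) = -3.25
Z_in = Z_0·(Z_L + jZ_0·tanβl)/(Z_0 + jZ_L·tanβl)
     = 100·(138 − j325)/(100 − j448)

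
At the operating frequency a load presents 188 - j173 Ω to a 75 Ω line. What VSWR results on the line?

Γ = (Z_L − Z_0)/(Z_L + Z_0) = (113 − j173)/(263 − j173)
|Γ| = 207/315 = 0.656
VSWR = (1 + |Γ|)/(1 − |Γ|) = 1.66/0.344

VSWR ≈ 4.82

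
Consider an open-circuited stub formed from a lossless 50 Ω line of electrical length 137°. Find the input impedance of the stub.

Z_in ≈ +j53.6 Ω

tan(βl) = -0.933
For an open-circuited stub, Z_in = −jZ_0·cot(βl) = −jZ_0/tan(βl)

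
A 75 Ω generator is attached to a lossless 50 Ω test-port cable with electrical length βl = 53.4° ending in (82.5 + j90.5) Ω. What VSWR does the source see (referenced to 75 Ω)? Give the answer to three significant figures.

VSWR ≈ 3.82

tan(βl) = 1.35
Z_in = Z_0·(Z_L + jZ_0·tanβl)/(Z_0 + jZ_L·tanβl) = 33.1 − j58.6 Ω
Γ_s = (Z_in − Z_s)/(Z_in + Z_s) = (-41.9 − j58.6)/(108 − j58.6), |Γ_s| = 0.585
VSWR = (1 + |Γ_s|)/(1 − |Γ_s|)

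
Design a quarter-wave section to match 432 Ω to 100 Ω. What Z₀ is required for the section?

Z_qwt = √(Z_0·R_L) = √(100 × 432) = √43200

Z_qwt ≈ 208 Ω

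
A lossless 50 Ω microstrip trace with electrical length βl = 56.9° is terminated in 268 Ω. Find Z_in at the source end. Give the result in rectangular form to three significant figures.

Z_in ≈ 13.1 − j31 Ω

tan(βl) = tan(56.9°) = 1.53
Z_in = Z_0·(Z_L + jZ_0·tanβl)/(Z_0 + jZ_L·tanβl)
     = 50·(268 + j76.7)/(50 + j411)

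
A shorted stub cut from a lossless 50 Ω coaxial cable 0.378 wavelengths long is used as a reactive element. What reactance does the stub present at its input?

X_in ≈ -48.1 Ω (capacitive)

βl = 2π × 0.378 = 136°
tan(βl) = -0.963
For a shorted stub, Z_in = jZ_0·tan(βl)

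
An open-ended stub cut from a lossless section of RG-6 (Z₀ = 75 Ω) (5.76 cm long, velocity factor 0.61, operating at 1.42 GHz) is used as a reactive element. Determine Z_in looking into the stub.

λ = v/f = 0.61·c / 1.42 GHz = 0.129 m
βl = 2π·l/λ = 2π × 0.447 = 161°
tan(βl) = -0.346
For an open-ended stub, Z_in = −jZ_0·cot(βl) = −jZ_0/tan(βl)

Z_in ≈ +j217 Ω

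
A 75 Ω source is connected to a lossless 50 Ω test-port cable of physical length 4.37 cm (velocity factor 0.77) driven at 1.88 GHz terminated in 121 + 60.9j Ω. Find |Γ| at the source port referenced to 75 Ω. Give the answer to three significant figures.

λ = v/f = 0.77·c / 1.88 GHz = 0.123 m
βl = 2π·l/λ = 2π × 0.356 = 128°
tan(βl) = -1.28
Z_in = Z_0·(Z_L + jZ_0·tanβl)/(Z_0 + jZ_L·tanβl) = 19.8 + j22.8 Ω
Γ_s = (Z_in − Z_s)/(Z_in + Z_s) = (-55.2 + j22.8)/(94.8 + j22.8), |Γ_s| = 0.613

|Γ| ≈ 0.613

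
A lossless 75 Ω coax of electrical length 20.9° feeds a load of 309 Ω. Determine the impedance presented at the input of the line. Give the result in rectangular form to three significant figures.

tan(βl) = tan(20.9°) = 0.382
Z_in = Z_0·(Z_L + jZ_0·tanβl)/(Z_0 + jZ_L·tanβl)
     = 75·(309 + j28.6)/(75 + j118)

Z_in ≈ 102 − j132 Ω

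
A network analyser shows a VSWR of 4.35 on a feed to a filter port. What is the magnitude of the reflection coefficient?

|Γ| ≈ 0.626

|Γ| = (S − 1)/(S + 1) = (4.35 − 1)/(4.35 + 1) = 3.35/5.35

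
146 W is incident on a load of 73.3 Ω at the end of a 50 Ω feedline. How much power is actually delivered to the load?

Γ = (73.3 − 50)/(73.3 + 50) = 0.189
|Γ|² = 0.0357
P_refl = |Γ|²·P_inc = 5.21 W, P_del = (1 − |Γ|²)·P_inc = 141 W

P_delivered ≈ 141 W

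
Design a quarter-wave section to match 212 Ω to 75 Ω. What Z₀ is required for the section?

Z_qwt ≈ 126 Ω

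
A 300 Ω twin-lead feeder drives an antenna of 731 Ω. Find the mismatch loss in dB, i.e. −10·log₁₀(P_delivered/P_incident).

Γ = (731 − 300)/(731 + 300) = 0.418
|Γ|² = 0.175, so P_del/P_inc = 1 − |Γ|² = 0.825
ML = −10·log₁₀(1 − |Γ|²)

mismatch loss ≈ 0.834 dB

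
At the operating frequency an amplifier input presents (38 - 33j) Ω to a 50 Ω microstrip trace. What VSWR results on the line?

VSWR ≈ 2.19

Γ = (Z_L − Z_0)/(Z_L + Z_0) = (-12 − j33)/(88 − j33)
|Γ| = 35.1/94 = 0.374
VSWR = (1 + |Γ|)/(1 − |Γ|) = 1.37/0.626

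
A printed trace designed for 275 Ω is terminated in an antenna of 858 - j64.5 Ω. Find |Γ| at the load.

|Γ| ≈ 0.517

Γ = (Z_L − Z_0)/(Z_L + Z_0) = (583 − j64.5)/(1133 − j64.5)
|Γ| = 587/1130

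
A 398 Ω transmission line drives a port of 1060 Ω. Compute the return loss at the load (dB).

Γ = (1060 − 398)/(1060 + 398) = 0.454
RL = −20·log₁₀|Γ| = −20·log₁₀(0.454)

RL ≈ 6.86 dB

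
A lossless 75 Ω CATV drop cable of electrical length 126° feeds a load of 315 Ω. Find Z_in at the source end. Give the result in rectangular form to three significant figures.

Z_in ≈ 26.5 + j49.9 Ω

tan(βl) = tan(126°) = -1.38
Z_in = Z_0·(Z_L + jZ_0·tanβl)/(Z_0 + jZ_L·tanβl)
     = 75·(315 − j103)/(75 − j434)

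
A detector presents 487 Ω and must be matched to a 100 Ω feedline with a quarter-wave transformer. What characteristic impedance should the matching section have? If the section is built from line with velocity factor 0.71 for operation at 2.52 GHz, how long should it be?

Z_qwt = √(Z_0·R_L) = √(100 × 487) = √48700
λ = 0.71·c/f = 0.0845 m, so l = λ/4 = 0.0211 m

Z_qwt ≈ 221 Ω; length ≈ 2.11 cm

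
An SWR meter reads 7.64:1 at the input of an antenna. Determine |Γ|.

|Γ| ≈ 0.769

|Γ| = (S − 1)/(S + 1) = (7.64 − 1)/(7.64 + 1) = 6.64/8.64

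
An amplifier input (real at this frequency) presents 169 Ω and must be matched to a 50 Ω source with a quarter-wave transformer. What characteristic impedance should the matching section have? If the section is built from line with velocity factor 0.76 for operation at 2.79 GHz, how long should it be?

Z_qwt ≈ 91.9 Ω; length ≈ 2.04 cm

Z_qwt = √(Z_0·R_L) = √(50 × 169) = √8450
λ = 0.76·c/f = 0.0817 m, so l = λ/4 = 0.0204 m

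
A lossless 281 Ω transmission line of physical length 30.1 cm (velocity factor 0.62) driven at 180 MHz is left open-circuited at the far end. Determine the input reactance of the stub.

X_in ≈ 74.6 Ω (inductive)

λ = v/f = 0.62·c / 180 MHz = 1.03 m
βl = 2π·l/λ = 2π × 0.291 = 105°
tan(βl) = -3.77
For an open-circuited stub, Z_in = −jZ_0·cot(βl) = −jZ_0/tan(βl)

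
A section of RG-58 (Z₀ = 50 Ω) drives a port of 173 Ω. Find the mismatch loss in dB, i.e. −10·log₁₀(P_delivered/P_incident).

mismatch loss ≈ 1.58 dB

Γ = (173 − 50)/(173 + 50) = 0.552
|Γ|² = 0.304, so P_del/P_inc = 1 − |Γ|² = 0.696
ML = −10·log₁₀(1 − |Γ|²)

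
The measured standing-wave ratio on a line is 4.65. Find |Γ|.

|Γ| = (S − 1)/(S + 1) = (4.65 − 1)/(4.65 + 1) = 3.65/5.65

|Γ| ≈ 0.646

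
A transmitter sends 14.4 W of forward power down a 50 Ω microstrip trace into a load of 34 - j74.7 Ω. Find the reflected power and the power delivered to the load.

P_reflected ≈ 6.65 W; P_delivered ≈ 7.75 W

|Γ| = |(-16 − j74.7)/(84 − j74.7)| = 0.68
|Γ|² = 0.462
P_refl = |Γ|²·P_inc = 6.65 W, P_del = (1 − |Γ|²)·P_inc = 7.75 W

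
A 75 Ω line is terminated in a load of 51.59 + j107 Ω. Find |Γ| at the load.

|Γ| ≈ 0.661

Γ = (Z_L − Z_0)/(Z_L + Z_0) = (-23.41 + j107)/(126.6 + j107)
|Γ| = 110/166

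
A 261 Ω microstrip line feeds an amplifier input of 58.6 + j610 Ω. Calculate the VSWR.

Γ = (Z_L − Z_0)/(Z_L + Z_0) = (-202.4 + j610)/(319.6 + j610)
|Γ| = 643/689 = 0.933
VSWR = (1 + |Γ|)/(1 − |Γ|) = 1.93/0.0667

VSWR ≈ 29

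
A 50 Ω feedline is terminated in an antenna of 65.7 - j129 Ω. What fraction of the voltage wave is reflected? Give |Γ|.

Γ = (Z_L − Z_0)/(Z_L + Z_0) = (15.7 − j129)/(115.7 − j129)
|Γ| = 130/173

|Γ| ≈ 0.75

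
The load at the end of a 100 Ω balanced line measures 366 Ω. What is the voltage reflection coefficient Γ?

Γ = 0.571

Γ = (Z_L − Z_0)/(Z_L + Z_0) = (366 − 100)/(366 + 100) = 266/466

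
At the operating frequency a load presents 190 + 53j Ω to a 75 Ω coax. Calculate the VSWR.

Γ = (Z_L − Z_0)/(Z_L + Z_0) = (115 + j53)/(265 + j53)
|Γ| = 127/270 = 0.469
VSWR = (1 + |Γ|)/(1 − |Γ|) = 1.47/0.531

VSWR ≈ 2.76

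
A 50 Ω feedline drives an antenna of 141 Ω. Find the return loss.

Γ = (141 − 50)/(141 + 50) = 0.476
RL = −20·log₁₀|Γ| = −20·log₁₀(0.476)

RL ≈ 6.44 dB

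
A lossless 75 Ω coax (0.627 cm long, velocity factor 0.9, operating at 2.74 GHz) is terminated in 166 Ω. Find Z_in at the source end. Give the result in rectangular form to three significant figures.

Z_in ≈ 104 − j65.9 Ω

λ = v/f = 0.9·c / 2.74 GHz = 0.0985 m
βl = 2π·l/λ = 2π × 0.0636 = 22.9°
tan(βl) = tan(22.9°) = 0.423
Z_in = Z_0·(Z_L + jZ_0·tanβl)/(Z_0 + jZ_L·tanβl)
     = 75·(166 + j31.7)/(75 + j70.1)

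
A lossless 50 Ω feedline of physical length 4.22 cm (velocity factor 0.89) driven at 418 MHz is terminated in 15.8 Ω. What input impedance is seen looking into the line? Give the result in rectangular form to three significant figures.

Z_in ≈ 18.5 + j19.5 Ω

λ = v/f = 0.89·c / 418 MHz = 0.639 m
βl = 2π·l/λ = 2π × 0.0661 = 23.8°
tan(βl) = tan(23.8°) = 0.441
Z_in = Z_0·(Z_L + jZ_0·tanβl)/(Z_0 + jZ_L·tanβl)
     = 50·(15.8 + j22)/(50 + j6.96)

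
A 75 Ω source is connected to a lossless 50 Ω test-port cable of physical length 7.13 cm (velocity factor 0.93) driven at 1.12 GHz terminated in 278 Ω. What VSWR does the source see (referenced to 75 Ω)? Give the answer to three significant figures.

λ = v/f = 0.93·c / 1.12 GHz = 0.249 m
βl = 2π·l/λ = 2π × 0.286 = 103°
tan(βl) = -4.32
Z_in = Z_0·(Z_L + jZ_0·tanβl)/(Z_0 + jZ_L·tanβl) = 9.46 + j11.2 Ω
Γ_s = (Z_in − Z_s)/(Z_in + Z_s) = (-65.5 + j11.2)/(84.5 + j11.2), |Γ_s| = 0.78
VSWR = (1 + |Γ_s|)/(1 − |Γ_s|)

VSWR ≈ 8.11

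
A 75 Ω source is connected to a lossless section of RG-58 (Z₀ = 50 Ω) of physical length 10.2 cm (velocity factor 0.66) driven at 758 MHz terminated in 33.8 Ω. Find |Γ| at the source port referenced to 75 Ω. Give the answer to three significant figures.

λ = v/f = 0.66·c / 758 MHz = 0.261 m
βl = 2π·l/λ = 2π × 0.39 = 141°
tan(βl) = -0.822
Z_in = Z_0·(Z_L + jZ_0·tanβl)/(Z_0 + jZ_L·tanβl) = 43.3 − j17.1 Ω
Γ_s = (Z_in − Z_s)/(Z_in + Z_s) = (-31.7 − j17.1)/(118 − j17.1), |Γ_s| = 0.301

|Γ| ≈ 0.301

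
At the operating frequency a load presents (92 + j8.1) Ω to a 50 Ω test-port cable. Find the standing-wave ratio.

VSWR ≈ 1.86

Γ = (Z_L − Z_0)/(Z_L + Z_0) = (42 + j8.1)/(142 + j8.1)
|Γ| = 42.8/142 = 0.301
VSWR = (1 + |Γ|)/(1 − |Γ|) = 1.3/0.699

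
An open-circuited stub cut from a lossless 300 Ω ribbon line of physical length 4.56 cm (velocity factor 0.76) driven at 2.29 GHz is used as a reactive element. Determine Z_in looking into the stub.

λ = v/f = 0.76·c / 2.29 GHz = 0.0996 m
βl = 2π·l/λ = 2π × 0.458 = 165°
tan(βl) = -0.27
For an open-circuited stub, Z_in = −jZ_0·cot(βl) = −jZ_0/tan(βl)

Z_in ≈ +j1110 Ω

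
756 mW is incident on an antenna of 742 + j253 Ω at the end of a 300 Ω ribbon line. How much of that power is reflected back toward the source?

|Γ| = |(442 + j253)/(1042 + j253)| = 0.475
|Γ|² = 0.226
P_refl = |Γ|²·P_inc = 171 mW, P_del = (1 − |Γ|²)·P_inc = 585 mW

P_reflected ≈ 171 mW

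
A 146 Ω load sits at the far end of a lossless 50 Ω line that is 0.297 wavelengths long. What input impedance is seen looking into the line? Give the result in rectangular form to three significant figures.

βl = 2π × 0.297 = 107°
tan(βl) = tan(107°) = -3.29
Z_in = Z_0·(Z_L + jZ_0·tanβl)/(Z_0 + jZ_L·tanβl)
     = 50·(146 − j164)/(50 − j480)

Z_in ≈ 18.5 + j13.3 Ω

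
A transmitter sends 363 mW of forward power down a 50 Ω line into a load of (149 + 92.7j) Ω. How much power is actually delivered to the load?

P_delivered ≈ 224 mW

|Γ| = |(99 + j92.7)/(199 + j92.7)| = 0.618
|Γ|² = 0.382
P_refl = |Γ|²·P_inc = 139 mW, P_del = (1 − |Γ|²)·P_inc = 224 mW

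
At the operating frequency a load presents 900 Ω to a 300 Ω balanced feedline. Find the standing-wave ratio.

For a purely resistive load, VSWR = R_L/Z_0 or Z_0/R_L (whichever > 1) = 900/300

VSWR ≈ 3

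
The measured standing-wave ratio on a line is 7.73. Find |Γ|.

|Γ| = (S − 1)/(S + 1) = (7.73 − 1)/(7.73 + 1) = 6.73/8.73

|Γ| ≈ 0.771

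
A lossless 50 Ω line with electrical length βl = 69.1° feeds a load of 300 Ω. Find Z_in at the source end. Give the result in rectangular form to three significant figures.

tan(βl) = tan(69.1°) = 2.62
Z_in = Z_0·(Z_L + jZ_0·tanβl)/(Z_0 + jZ_L·tanβl)
     = 50·(300 + j131)/(50 + j786)

Z_in ≈ 9.51 − j18.5 Ω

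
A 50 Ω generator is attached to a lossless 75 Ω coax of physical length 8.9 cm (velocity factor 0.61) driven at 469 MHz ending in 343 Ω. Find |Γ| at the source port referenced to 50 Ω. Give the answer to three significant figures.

λ = v/f = 0.61·c / 469 MHz = 0.39 m
βl = 2π·l/λ = 2π × 0.228 = 82.1°
tan(βl) = 7.22
Z_in = Z_0·(Z_L + jZ_0·tanβl)/(Z_0 + jZ_L·tanβl) = 16.7 − j9.88 Ω
Γ_s = (Z_in − Z_s)/(Z_in + Z_s) = (-33.3 − j9.88)/(66.7 − j9.88), |Γ_s| = 0.515

|Γ| ≈ 0.515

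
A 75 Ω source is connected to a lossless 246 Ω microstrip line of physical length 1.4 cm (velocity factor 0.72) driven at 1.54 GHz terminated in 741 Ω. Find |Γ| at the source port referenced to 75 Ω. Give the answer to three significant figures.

λ = v/f = 0.72·c / 1.54 GHz = 0.14 m
βl = 2π·l/λ = 2π × 0.0998 = 35.9°
tan(βl) = 0.725
Z_in = Z_0·(Z_L + jZ_0·tanβl)/(Z_0 + jZ_L·tanβl) = 196 − j250 Ω
Γ_s = (Z_in − Z_s)/(Z_in + Z_s) = (121 − j250)/(271 − j250), |Γ_s| = 0.753

|Γ| ≈ 0.753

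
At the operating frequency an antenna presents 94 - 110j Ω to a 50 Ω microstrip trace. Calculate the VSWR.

VSWR ≈ 4.78

Γ = (Z_L − Z_0)/(Z_L + Z_0) = (44 − j110)/(144 − j110)
|Γ| = 118/181 = 0.654
VSWR = (1 + |Γ|)/(1 − |Γ|) = 1.65/0.346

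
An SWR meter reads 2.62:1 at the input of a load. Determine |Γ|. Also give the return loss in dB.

|Γ| ≈ 0.448; return loss ≈ 6.98 dB

|Γ| = (S − 1)/(S + 1) = (2.62 − 1)/(2.62 + 1) = 1.62/3.62
RL = −20·log₁₀|Γ| = −20·log₁₀(0.448)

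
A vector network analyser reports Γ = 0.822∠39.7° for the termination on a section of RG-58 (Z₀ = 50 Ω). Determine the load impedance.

Z_L = Z_0·(1 + Γ)/(1 − Γ) = 50·(1.63 + j0.525)/(0.368 − j0.525)

Z_L ≈ 39.5 + j128 Ω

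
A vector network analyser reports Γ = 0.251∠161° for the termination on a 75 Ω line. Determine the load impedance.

Z_L = Z_0·(1 + Γ)/(1 − Γ) = 75·(0.763 + j0.0817)/(1.24 − j0.0817)

Z_L ≈ 45.7 + j7.97 Ω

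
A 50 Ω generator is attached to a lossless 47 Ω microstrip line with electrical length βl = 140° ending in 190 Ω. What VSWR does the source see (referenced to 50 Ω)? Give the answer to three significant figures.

VSWR ≈ 4.01

tan(βl) = -0.839
Z_in = Z_0·(Z_L + jZ_0·tanβl)/(Z_0 + jZ_L·tanβl) = 25.9 + j48.4 Ω
Γ_s = (Z_in − Z_s)/(Z_in + Z_s) = (-24.1 + j48.4)/(75.9 + j48.4), |Γ_s| = 0.601
VSWR = (1 + |Γ_s|)/(1 − |Γ_s|)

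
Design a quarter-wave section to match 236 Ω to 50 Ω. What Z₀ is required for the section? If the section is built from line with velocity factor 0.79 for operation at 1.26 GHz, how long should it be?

Z_qwt ≈ 109 Ω; length ≈ 4.7 cm

Z_qwt = √(Z_0·R_L) = √(50 × 236) = √11800
λ = 0.79·c/f = 0.188 m, so l = λ/4 = 0.047 m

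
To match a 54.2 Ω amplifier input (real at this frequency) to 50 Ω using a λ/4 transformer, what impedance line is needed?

Z_qwt = √(Z_0·R_L) = √(50 × 54.2) = √2710

Z_qwt ≈ 52.1 Ω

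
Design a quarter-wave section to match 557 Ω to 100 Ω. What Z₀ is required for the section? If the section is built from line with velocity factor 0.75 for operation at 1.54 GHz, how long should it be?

Z_qwt ≈ 236 Ω; length ≈ 3.65 cm

Z_qwt = √(Z_0·R_L) = √(100 × 557) = √55700
λ = 0.75·c/f = 0.146 m, so l = λ/4 = 0.0365 m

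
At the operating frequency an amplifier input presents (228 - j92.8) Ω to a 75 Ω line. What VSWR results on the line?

VSWR ≈ 3.59

Γ = (Z_L − Z_0)/(Z_L + Z_0) = (153 − j92.8)/(303 − j92.8)
|Γ| = 179/317 = 0.565
VSWR = (1 + |Γ|)/(1 − |Γ|) = 1.56/0.435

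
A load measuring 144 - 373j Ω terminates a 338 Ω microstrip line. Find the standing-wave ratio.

VSWR ≈ 5.45

Γ = (Z_L − Z_0)/(Z_L + Z_0) = (-194 − j373)/(482 − j373)
|Γ| = 420/609 = 0.69
VSWR = (1 + |Γ|)/(1 − |Γ|) = 1.69/0.31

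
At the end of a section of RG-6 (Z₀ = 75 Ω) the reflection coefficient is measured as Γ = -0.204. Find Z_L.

Z_L ≈ 49.6 Ω

Z_L = Z_0·(1 + Γ)/(1 − Γ) = 75·(0.796)/(1.2)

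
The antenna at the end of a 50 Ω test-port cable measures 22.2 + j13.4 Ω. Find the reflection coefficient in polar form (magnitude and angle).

Γ = (Z_L − Z_0)/(Z_L + Z_0) = (-27.8 + j13.4)/(72.2 + j13.4)
|Γ| = 30.9/73.4 = 0.42

Γ ≈ 0.42 ∠ 144°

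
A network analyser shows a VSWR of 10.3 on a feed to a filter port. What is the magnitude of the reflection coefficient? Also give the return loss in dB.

|Γ| ≈ 0.823; return loss ≈ 1.69 dB

|Γ| = (S − 1)/(S + 1) = (10.3 − 1)/(10.3 + 1) = 9.3/11.3
RL = −20·log₁₀|Γ| = −20·log₁₀(0.823)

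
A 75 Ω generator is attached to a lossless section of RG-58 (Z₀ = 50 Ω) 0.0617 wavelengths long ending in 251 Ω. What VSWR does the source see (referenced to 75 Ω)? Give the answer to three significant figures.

VSWR ≈ 3.97

βl = 2π × 0.0617 = 22.2°
tan(βl) = 0.408
Z_in = Z_0·(Z_L + jZ_0·tanβl)/(Z_0 + jZ_L·tanβl) = 56.3 − j95 Ω
Γ_s = (Z_in − Z_s)/(Z_in + Z_s) = (-18.7 − j95)/(131 − j95), |Γ_s| = 0.597
VSWR = (1 + |Γ_s|)/(1 − |Γ_s|)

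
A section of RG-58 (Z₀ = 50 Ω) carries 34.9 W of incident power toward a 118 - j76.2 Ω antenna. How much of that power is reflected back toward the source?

|Γ| = |(68 − j76.2)/(168 − j76.2)| = 0.554
|Γ|² = 0.307
P_refl = |Γ|²·P_inc = 10.7 W, P_del = (1 − |Γ|²)·P_inc = 24.2 W

P_reflected ≈ 10.7 W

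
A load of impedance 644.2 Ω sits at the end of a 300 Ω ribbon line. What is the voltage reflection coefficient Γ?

Γ = (Z_L − Z_0)/(Z_L + Z_0) = (644.2 − 300)/(644.2 + 300) = 344.2/944.2

Γ = 0.365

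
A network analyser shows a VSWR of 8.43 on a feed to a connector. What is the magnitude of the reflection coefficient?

|Γ| ≈ 0.788

|Γ| = (S − 1)/(S + 1) = (8.43 − 1)/(8.43 + 1) = 7.43/9.43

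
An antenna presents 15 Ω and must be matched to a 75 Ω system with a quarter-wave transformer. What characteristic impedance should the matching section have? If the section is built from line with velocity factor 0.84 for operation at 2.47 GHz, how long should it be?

Z_qwt = √(Z_0·R_L) = √(75 × 15) = √1125
λ = 0.84·c/f = 0.102 m, so l = λ/4 = 0.0255 m

Z_qwt ≈ 33.5 Ω; length ≈ 2.55 cm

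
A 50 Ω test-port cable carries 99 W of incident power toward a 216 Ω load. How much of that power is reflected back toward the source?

P_reflected ≈ 38.6 W

Γ = (216 − 50)/(216 + 50) = 0.624
|Γ|² = 0.389
P_refl = |Γ|²·P_inc = 38.6 W, P_del = (1 − |Γ|²)·P_inc = 60.4 W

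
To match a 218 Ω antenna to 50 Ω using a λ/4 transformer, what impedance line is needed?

Z_qwt = √(Z_0·R_L) = √(50 × 218) = √10900

Z_qwt ≈ 104 Ω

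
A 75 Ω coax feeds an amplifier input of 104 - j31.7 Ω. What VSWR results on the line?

VSWR ≈ 1.62

Γ = (Z_L − Z_0)/(Z_L + Z_0) = (29 − j31.7)/(179 − j31.7)
|Γ| = 43/182 = 0.236
VSWR = (1 + |Γ|)/(1 − |Γ|) = 1.24/0.764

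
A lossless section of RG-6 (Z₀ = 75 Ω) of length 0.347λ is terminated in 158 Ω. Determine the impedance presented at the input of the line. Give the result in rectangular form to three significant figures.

βl = 2π × 0.347 = 125°
tan(βl) = tan(125°) = -1.43
Z_in = Z_0·(Z_L + jZ_0·tanβl)/(Z_0 + jZ_L·tanβl)
     = 75·(158 − j107)/(75 − j226)

Z_in ≈ 47.7 + j36.5 Ω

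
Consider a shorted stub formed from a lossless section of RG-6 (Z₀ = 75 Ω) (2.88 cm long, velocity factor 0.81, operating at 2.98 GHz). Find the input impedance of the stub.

Z_in ≈ −j99 Ω

λ = v/f = 0.81·c / 2.98 GHz = 0.0815 m
βl = 2π·l/λ = 2π × 0.353 = 127°
tan(βl) = -1.32
For a shorted stub, Z_in = jZ_0·tan(βl)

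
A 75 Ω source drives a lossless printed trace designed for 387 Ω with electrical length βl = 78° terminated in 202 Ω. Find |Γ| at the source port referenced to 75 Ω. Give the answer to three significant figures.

tan(βl) = 4.7
Z_in = Z_0·(Z_L + jZ_0·tanβl)/(Z_0 + jZ_L·tanβl) = 665 + j188 Ω
Γ_s = (Z_in − Z_s)/(Z_in + Z_s) = (590 + j188)/(740 + j188), |Γ_s| = 0.811

|Γ| ≈ 0.811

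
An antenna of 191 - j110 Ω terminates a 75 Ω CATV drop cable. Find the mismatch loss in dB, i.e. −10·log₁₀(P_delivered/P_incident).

Γ = (116 − j110)/(266 − j110), |Γ| = 0.555
|Γ|² = 0.308, so P_del/P_inc = 1 − |Γ|² = 0.692
ML = −10·log₁₀(1 − |Γ|²)

mismatch loss ≈ 1.6 dB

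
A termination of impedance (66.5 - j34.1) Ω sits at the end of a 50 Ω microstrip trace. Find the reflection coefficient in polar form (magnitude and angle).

Γ ≈ 0.312 ∠ -47.9°

Γ = (Z_L − Z_0)/(Z_L + Z_0) = (16.5 − j34.1)/(116.5 − j34.1)
|Γ| = 37.9/121 = 0.312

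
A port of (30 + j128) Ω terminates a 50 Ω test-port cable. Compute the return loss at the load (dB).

RL ≈ 1.33 dB

Γ = (-20 + j128)/(80 + j128), |Γ| = 0.858
RL = −20·log₁₀|Γ| = −20·log₁₀(0.858)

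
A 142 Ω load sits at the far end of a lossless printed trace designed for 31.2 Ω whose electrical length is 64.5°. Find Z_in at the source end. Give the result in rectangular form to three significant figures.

tan(βl) = tan(64.5°) = 2.1
Z_in = Z_0·(Z_L + jZ_0·tanβl)/(Z_0 + jZ_L·tanβl)
     = 31.2·(142 + j65.4)/(31.2 + j298)

Z_in ≈ 8.32 − j14 Ω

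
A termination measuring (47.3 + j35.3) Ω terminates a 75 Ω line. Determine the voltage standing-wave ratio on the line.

Γ = (Z_L − Z_0)/(Z_L + Z_0) = (-27.7 + j35.3)/(122.3 + j35.3)
|Γ| = 44.9/127 = 0.353
VSWR = (1 + |Γ|)/(1 − |Γ|) = 1.35/0.647

VSWR ≈ 2.09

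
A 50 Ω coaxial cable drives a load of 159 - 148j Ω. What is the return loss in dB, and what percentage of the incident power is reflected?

RL ≈ 2.88 dB; 51.5% of incident power reflected

Γ = (109 − j148)/(209 − j148), |Γ| = 0.718
RL = −20·log₁₀(0.718) = 2.88 dB
P_refl/P_inc = |Γ|² = 0.515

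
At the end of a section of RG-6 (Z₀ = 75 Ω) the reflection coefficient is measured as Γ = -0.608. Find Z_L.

Z_L ≈ 18.3 Ω

Z_L = Z_0·(1 + Γ)/(1 − Γ) = 75·(0.392)/(1.61)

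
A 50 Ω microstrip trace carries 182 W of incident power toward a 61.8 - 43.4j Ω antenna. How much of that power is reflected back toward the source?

P_reflected ≈ 25.6 W

|Γ| = |(11.8 − j43.4)/(111.8 − j43.4)| = 0.375
|Γ|² = 0.141
P_refl = |Γ|²·P_inc = 25.6 W, P_del = (1 − |Γ|²)·P_inc = 156 W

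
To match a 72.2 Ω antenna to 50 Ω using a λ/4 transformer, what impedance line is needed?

Z_qwt ≈ 60.1 Ω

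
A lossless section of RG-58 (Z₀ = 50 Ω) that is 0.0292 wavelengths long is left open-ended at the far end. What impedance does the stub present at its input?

Z_in ≈ −j269 Ω

βl = 2π × 0.0292 = 10.5°
tan(βl) = 0.186
For an open-ended stub, Z_in = −jZ_0·cot(βl) = −jZ_0/tan(βl)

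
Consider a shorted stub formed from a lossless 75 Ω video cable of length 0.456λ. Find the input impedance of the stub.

Z_in ≈ −j21.3 Ω

βl = 2π × 0.456 = 164°
tan(βl) = -0.284
For a shorted stub, Z_in = jZ_0·tan(βl)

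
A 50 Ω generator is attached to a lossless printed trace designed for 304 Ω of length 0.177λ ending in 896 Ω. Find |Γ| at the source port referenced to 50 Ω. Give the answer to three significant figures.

|Γ| ≈ 0.687

βl = 2π × 0.177 = 63.7°
tan(βl) = 2.03
Z_in = Z_0·(Z_L + jZ_0·tanβl)/(Z_0 + jZ_L·tanβl) = 125 − j129 Ω
Γ_s = (Z_in − Z_s)/(Z_in + Z_s) = (74.8 − j129)/(175 − j129), |Γ_s| = 0.687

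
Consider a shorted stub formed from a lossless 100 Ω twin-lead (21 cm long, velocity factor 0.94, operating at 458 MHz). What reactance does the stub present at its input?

λ = v/f = 0.94·c / 458 MHz = 0.616 m
βl = 2π·l/λ = 2π × 0.341 = 123°
tan(βl) = -1.55
For a shorted stub, Z_in = jZ_0·tan(βl)

X_in ≈ -155 Ω (capacitive)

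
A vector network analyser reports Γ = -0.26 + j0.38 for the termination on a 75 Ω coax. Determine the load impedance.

Z_L ≈ 34.1 + j32.9 Ω

Z_L = Z_0·(1 + Γ)/(1 − Γ) = 75·(0.74 + j0.38)/(1.26 − j0.38)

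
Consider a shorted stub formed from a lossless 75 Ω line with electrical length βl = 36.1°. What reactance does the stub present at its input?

tan(βl) = 0.729
For a shorted stub, Z_in = jZ_0·tan(βl)

X_in ≈ 54.7 Ω (inductive)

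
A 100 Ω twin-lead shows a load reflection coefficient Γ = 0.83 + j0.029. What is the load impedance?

Z_L ≈ 1040 + j195 Ω

Z_L = Z_0·(1 + Γ)/(1 − Γ) = 100·(1.83 + j0.029)/(0.17 − j0.029)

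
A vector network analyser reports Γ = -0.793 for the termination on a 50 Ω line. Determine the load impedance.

Z_L = Z_0·(1 + Γ)/(1 − Γ) = 50·(0.207)/(1.79)

Z_L ≈ 5.77 Ω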